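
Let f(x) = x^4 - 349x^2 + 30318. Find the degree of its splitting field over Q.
[K : Q] = 4

Solving the quadratic in x^2: x^2 = (349 ± √(349^2 - 4·30318))/2 = (349 ± √529)/2 = (349 ± 23)/2, giving x^2 = 186 or x^2 = 163. So f(x) = (x^2 - 186)(x^2 - 163) and the roots of f are ±√186, ±√163. Hence the splitting field is K = Q(√186, √163). Since 186 and 163 are distinct squarefree integers > 1, their product 30318 is not a perfect square, so √163 ∉ Q(√186). By the tower law [K:Q] = [Q(√186,√163):Q(√186)] · [Q(√186):Q] = 2 · 2 = 4.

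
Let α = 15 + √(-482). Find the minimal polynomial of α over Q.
m_α(x) = x^2 - 30x + 707

From α - 15 = √(-482), squaring gives (α - 15)^2 = -482, i.e. α^2 - 30α + 225 = -482, so α^2 - 30α + 707 = 0. The discriminant of x^2 - 30x + 707 is (-30)^2 - 4·(707) = 900 - 2828 = -1928, and 4·(-482) is not a perfect square in Q since -482 is squarefree and ≠ 1. Hence x^2 - 30x + 707 is irreducible over Q and is the minimal polynomial of α.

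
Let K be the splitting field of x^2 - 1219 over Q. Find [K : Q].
[K : Q] = 2

f(x) = x^2 - 1219 factors as (x - √1219)(x + √1219). The splitting field is K = Q(√1219). Since 1219 is squarefree and > 1, it is not a perfect square, so x^2 - 1219 is irreducible over Q and [Q(√1219) : Q] = 2. Hence [K : Q] = 2.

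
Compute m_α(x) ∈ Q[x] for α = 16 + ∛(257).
m_α(x) = x^3 - 48x^2 + 768x - 4353

Set β = α - 16 = ∛(257), so β^3 = 257. Then (α - 16)^3 - 257 = 0, i.e. α is a root of g(x) = (x - 16)^3 - 257 = x^3 - 48x^2 + 768x - 4353. Since g(x) = h(x - 16) where h(x) = x^3 - 257, and h is irreducible over Q (because 257 is not a perfect cube, so h has no rational root, and a monic cubic with no rational root is irreducible), g is also irreducible (irreducibility is preserved under the substitution x → x - 16). Hence m_α(x) = x^3 - 48x^2 + 768x - 4353.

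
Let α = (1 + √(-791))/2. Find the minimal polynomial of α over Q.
m_α(x) = x^2 - x + 198

From 2α - 1 = √(-791), squaring gives (2α - 1)^2 = -791, i.e. 4α^2 - 4α + 1 = -791, so α^2 - α + (1 + 791)/4 = 0. Since -791 ≡ 1 (mod 4), (1 + 791)/4 = 198 ∈ Z. The polynomial x^2 - x + 198 has discriminant 1 - 4·(198) = -791, which is not a perfect square in Q (d = -791 is squarefree and ≠ 1), so x^2 - x + 198 is irreducible over Q. It is the minimal polynomial of α.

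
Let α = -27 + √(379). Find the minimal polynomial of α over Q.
m_α(x) = x^2 + 54x + 350

From α + 27 = √(379), squaring gives (α + 27)^2 = 379, i.e. α^2 + 54α + 729 = 379, so α^2 + 54α + 350 = 0. The discriminant of x^2 + 54x + 350 is (54)^2 - 4·(350) = 2916 - 1400 = 1516, and 4·(379) is not a perfect square in Q since 379 is squarefree and ≠ 1. Hence x^2 + 54x + 350 is irreducible over Q and is the minimal polynomial of α.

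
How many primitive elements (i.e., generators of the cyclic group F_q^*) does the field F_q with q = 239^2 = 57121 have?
There are φ(57120) = 12288 primitive elements

F_q^* is cyclic of order q - 1 = 57120. A cyclic group of order m has exactly φ(m) generators. Here m = 57120 = 2^5 · 3 · 5 · 7 · 17, so the number of primitive elements is φ(57120) = 12288.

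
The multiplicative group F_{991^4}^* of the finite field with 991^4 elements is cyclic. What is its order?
|F_{991^4}^*| = 964483090560

F_{991^4} has 991^4 = 964483090561 elements; its multiplicative group consists of all nonzero elements, so |F_{991^4}^*| = 964483090561 - 1 = 964483090560. (It is cyclic since any finite subgroup of the multiplicative group of a field is cyclic.)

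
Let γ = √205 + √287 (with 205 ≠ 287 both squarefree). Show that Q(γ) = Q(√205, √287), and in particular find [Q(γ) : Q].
[Q(γ) : Q] = 4 (equivalently, Q(γ) = Q(√205, √287))

Obviously Q(γ) ⊆ Q(√205, √287), and [Q(√205, √287):Q] = 4 (since 205, 287 are distinct squarefree integers > 1 with 58835 not a perfect square). To show equality we compute the minimal polynomial of γ. From γ = √205 + √287: γ^2 = 205 + 2√(58835) + 287 = 492 + 2√(58835), so γ^2 - 492 = 2√(58835); squaring, (γ^2 - 492)^2 = 4·58835, i.e. γ^4 - 984γ^2 + 242064 - 235340 = 0, i.e. γ^4 - 984γ^2 + 6724 = 0. So γ is a root of x^4 - 984x^2 + 6724. This polynomial is irreducible over Q: it has no rational root (each ±√205 ± √287 is irrational), and any factorization into two quadratics over Q would force √(58835) ∈ Q (pairing opposite roots) or √205, √287 ∈ Q (other pairings), all impossible. Hence [Q(γ):Q] = 4 = [Q(√205, √287):Q], so Q(γ) = Q(√205, √287).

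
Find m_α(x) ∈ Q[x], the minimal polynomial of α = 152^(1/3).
m_α(x) = x^3 - 152

α satisfies α^3 = 152, so x^3 - 152 annihilates α. By the rational root test, a rational root p/q (in lowest terms) of x^3 - 152 would satisfy p^3 = 152 q^3, forcing q = 1 and p^3 = 152; but 152 is not a perfect cube, contradiction. A monic cubic over Q with no rational root is irreducible (any nontrivial factorization would include a linear factor). Hence x^3 - 152 is the minimal polynomial of α, and in particular [Q(α):Q] = 3.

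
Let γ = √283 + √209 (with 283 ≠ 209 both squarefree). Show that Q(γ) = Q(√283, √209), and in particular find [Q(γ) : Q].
[Q(γ) : Q] = 4 (equivalently, Q(γ) = Q(√283, √209))

Obviously Q(γ) ⊆ Q(√283, √209), and [Q(√283, √209):Q] = 4 (since 283, 209 are distinct squarefree integers > 1 with 59147 not a perfect square). To show equality we compute the minimal polynomial of γ. From γ = √283 + √209: γ^2 = 283 + 2√(59147) + 209 = 492 + 2√(59147), so γ^2 - 492 = 2√(59147); squaring, (γ^2 - 492)^2 = 4·59147, i.e. γ^4 - 984γ^2 + 242064 - 236588 = 0, i.e. γ^4 - 984γ^2 + 5476 = 0. So γ is a root of x^4 - 984x^2 + 5476. This polynomial is irreducible over Q: it has no rational root (each ±√283 ± √209 is irrational), and any factorization into two quadratics over Q would force √(59147) ∈ Q (pairing opposite roots) or √283, √209 ∈ Q (other pairings), all impossible. Hence [Q(γ):Q] = 4 = [Q(√283, √209):Q], so Q(γ) = Q(√283, √209).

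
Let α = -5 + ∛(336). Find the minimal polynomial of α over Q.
m_α(x) = x^3 + 15x^2 + 75x - 211

Set β = α + 5 = ∛(336), so β^3 = 336. Then (α + 5)^3 - 336 = 0, i.e. α is a root of g(x) = (x + 5)^3 - 336 = x^3 + 15x^2 + 75x - 211. Since g(x) = h(x + 5) where h(x) = x^3 - 336, and h is irreducible over Q (because 336 is not a perfect cube, so h has no rational root, and a monic cubic with no rational root is irreducible), g is also irreducible (irreducibility is preserved under the substitution x → x + 5). Hence m_α(x) = x^3 + 15x^2 + 75x - 211.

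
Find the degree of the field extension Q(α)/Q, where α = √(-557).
[Q(α):Q] = 2

[Q(α):Q] equals the degree of the minimal polynomial of α. Here α^2 = -557 and x^2 + 557 is irreducible (d = -557 is squarefree, ≠ 1, hence not a square), so deg(m_α) = 2. Thus [Q(α):Q] = 2.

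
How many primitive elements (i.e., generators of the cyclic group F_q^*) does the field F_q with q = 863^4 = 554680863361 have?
There are φ(554680863360) = 127826657280 primitive elements

F_q^* is cyclic of order q - 1 = 554680863360. A cyclic group of order m has exactly φ(m) generators. Here m = 554680863360 = 2^7 · 3^3 · 5 · 13 · 17 · 337 · 431, so the number of primitive elements is φ(554680863360) = 127826657280.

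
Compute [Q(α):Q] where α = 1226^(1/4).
[Q(α):Q] = 4

α is a root of x^4 - 1226. By Eisenstein's criterion at the prime p = 2 (which divides the constant term 1226 but p^2 = 4 does not, since 1226 is squarefree), x^4 - 1226 is irreducible over Q. Hence [Q(α):Q] = 4.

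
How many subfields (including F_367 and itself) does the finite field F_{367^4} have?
F_{367^4} has 3 subfields

The subfields of F_{p^n} are exactly the fields F_{p^d} for d | n (each is the fixed field of the unique index-d subgroup of Gal(F_{p^n}/F_p) ≅ Z/nZ). The divisors of n = 4 are {1, 2, 4}, giving 3 subfields: F_{367^1}, F_{367^2}, F_{367^4}.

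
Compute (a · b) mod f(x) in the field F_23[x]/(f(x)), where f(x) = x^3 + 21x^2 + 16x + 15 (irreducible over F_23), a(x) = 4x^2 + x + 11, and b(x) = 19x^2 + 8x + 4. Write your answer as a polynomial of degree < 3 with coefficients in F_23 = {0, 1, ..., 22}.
a · b ≡ 21x^2 + 5x + 12 (mod f(x))

Multiply in F_23[x]: a(x)·b(x) = (4x^2 + x + 11)·(19x^2 + 8x + 4) = 7x^4 + 5x^3 + 3x^2 + 21. This has degree ≥ 3, so divide by f(x) over F_23: 7x^4 + 5x^3 + 3x^2 + 21 = (7x + 19)·(x^3 + 21x^2 + 16x + 15) + (21x^2 + 5x + 12). Hence a·b ≡ 21x^2 + 5x + 12 (mod f). (F_23[x]/(f) is a field with 23^3 = 12167 elements since f is irreducible of degree 3.)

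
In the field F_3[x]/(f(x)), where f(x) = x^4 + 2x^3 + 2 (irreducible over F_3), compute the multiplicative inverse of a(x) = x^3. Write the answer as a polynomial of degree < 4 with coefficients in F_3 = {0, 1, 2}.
a(x)^(-1) ≡ x + 2 (mod f(x))

Since f is irreducible over F_3, F_3[x]/(f) is a field and a(x) ≠ 0 has an inverse. Apply the extended Euclidean algorithm to f(x) and a(x) in F_3[x]: f(x) = (x + 2)·a(x) + (2). The last nonzero remainder is the constant 2 = gcd(f, a) in F_3. Back-substituting through the division chain expresses 2 = s(x)·a(x) + t(x)·f(x) with s(x) ≡ 2x + 1 (mod f), so (2x + 1)·a(x) ≡ 2 (mod f). Multiplying by 2^(-1) ≡ 2 in F_3 gives a(x)^(-1) ≡ 2·(2x + 1) ≡ x + 2 (mod f). Check: (x^3)·(x + 2) = x^4 + 2x^3 ≡ 1 (mod x^4 + 2x^3 + 2).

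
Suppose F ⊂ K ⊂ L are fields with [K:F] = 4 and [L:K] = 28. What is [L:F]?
[L:F] = 112

The tower law says that for any tower of field extensions F ⊂ K ⊂ L with finite degrees, [L:F] = [L:K] · [K:F]. Here this gives [L:F] = 28 · 4 = 112.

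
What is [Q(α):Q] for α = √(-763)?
[Q(α):Q] = 2

[Q(α):Q] equals the degree of the minimal polynomial of α. Here α^2 = -763 and x^2 + 763 is irreducible (d = -763 is squarefree, ≠ 1, hence not a square), so deg(m_α) = 2. Thus [Q(α):Q] = 2.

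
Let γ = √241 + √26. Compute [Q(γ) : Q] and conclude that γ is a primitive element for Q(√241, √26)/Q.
[Q(γ) : Q] = 4 (equivalently, Q(γ) = Q(√241, √26))

Obviously Q(γ) ⊆ Q(√241, √26), and [Q(√241, √26):Q] = 4 (since 241, 26 are distinct squarefree integers > 1 with 6266 not a perfect square). To show equality we compute the minimal polynomial of γ. From γ = √241 + √26: γ^2 = 241 + 2√(6266) + 26 = 267 + 2√(6266), so γ^2 - 267 = 2√(6266); squaring, (γ^2 - 267)^2 = 4·6266, i.e. γ^4 - 534γ^2 + 71289 - 25064 = 0, i.e. γ^4 - 534γ^2 + 46225 = 0. So γ is a root of x^4 - 534x^2 + 46225. This polynomial is irreducible over Q: it has no rational root (each ±√241 ± √26 is irrational), and any factorization into two quadratics over Q would force √(6266) ∈ Q (pairing opposite roots) or √241, √26 ∈ Q (other pairings), all impossible. Hence [Q(γ):Q] = 4 = [Q(√241, √26):Q], so Q(γ) = Q(√241, √26).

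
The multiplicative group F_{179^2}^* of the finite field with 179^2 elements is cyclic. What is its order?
|F_{179^2}^*| = 32040

F_{179^2} has 179^2 = 32041 elements; its multiplicative group consists of all nonzero elements, so |F_{179^2}^*| = 32041 - 1 = 32040. (It is cyclic since any finite subgroup of the multiplicative group of a field is cyclic.)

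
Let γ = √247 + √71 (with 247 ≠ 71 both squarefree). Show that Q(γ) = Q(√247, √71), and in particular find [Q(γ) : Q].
[Q(γ) : Q] = 4 (equivalently, Q(γ) = Q(√247, √71))

Obviously Q(γ) ⊆ Q(√247, √71), and [Q(√247, √71):Q] = 4 (since 247, 71 are distinct squarefree integers > 1 with 17537 not a perfect square). To show equality we compute the minimal polynomial of γ. From γ = √247 + √71: γ^2 = 247 + 2√(17537) + 71 = 318 + 2√(17537), so γ^2 - 318 = 2√(17537); squaring, (γ^2 - 318)^2 = 4·17537, i.e. γ^4 - 636γ^2 + 101124 - 70148 = 0, i.e. γ^4 - 636γ^2 + 30976 = 0. So γ is a root of x^4 - 636x^2 + 30976. This polynomial is irreducible over Q: it has no rational root (each ±√247 ± √71 is irrational), and any factorization into two quadratics over Q would force √(17537) ∈ Q (pairing opposite roots) or √247, √71 ∈ Q (other pairings), all impossible. Hence [Q(γ):Q] = 4 = [Q(√247, √71):Q], so Q(γ) = Q(√247, √71).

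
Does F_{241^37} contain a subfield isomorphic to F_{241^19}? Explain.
No: F_{241^19} is not a subfield of F_{241^37}

F_{p^m} embeds in F_{p^n} iff m | n. Here 19 ∤ 37 (since 37 = 1·19 + 18 with remainder 18 ≠ 0), so F_{241^19} is not a subfield of F_{241^37}. Equivalently: if it were, the tower law would give 19 = [F_{241^19}:F_241] dividing [F_{241^37}:F_241] = 37, contradiction.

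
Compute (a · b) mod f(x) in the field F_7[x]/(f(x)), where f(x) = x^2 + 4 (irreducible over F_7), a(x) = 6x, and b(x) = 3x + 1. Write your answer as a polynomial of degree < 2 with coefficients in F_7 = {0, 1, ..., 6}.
a · b ≡ 6x + 5 (mod f(x))

Multiply in F_7[x]: a(x)·b(x) = (6x)·(3x + 1) = 4x^2 + 6x. This has degree ≥ 2, so divide by f(x) over F_7: 4x^2 + 6x = (4)·(x^2 + 4) + (6x + 5). Hence a·b ≡ 6x + 5 (mod f). (F_7[x]/(f) is a field with 7^2 = 49 elements since f is irreducible of degree 2.)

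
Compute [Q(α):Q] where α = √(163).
[Q(α):Q] = 2

[Q(α):Q] equals the degree of the minimal polynomial of α. Here α^2 = 163 and x^2 - 163 is irreducible (d = 163 is squarefree, ≠ 1, hence not a square), so deg(m_α) = 2. Thus [Q(α):Q] = 2.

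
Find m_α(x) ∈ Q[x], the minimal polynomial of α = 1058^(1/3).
m_α(x) = x^3 - 1058

α satisfies α^3 = 1058, so x^3 - 1058 annihilates α. By the rational root test, a rational root p/q (in lowest terms) of x^3 - 1058 would satisfy p^3 = 1058 q^3, forcing q = 1 and p^3 = 1058; but 1058 is not a perfect cube, contradiction. A monic cubic over Q with no rational root is irreducible (any nontrivial factorization would include a linear factor). Hence x^3 - 1058 is the minimal polynomial of α, and in particular [Q(α):Q] = 3.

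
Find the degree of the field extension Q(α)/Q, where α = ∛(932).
[Q(α):Q] = 3

The minimal polynomial of α is x^3 - 932, irreducible over Q since 932 is not a perfect cube (so x^3 - 932 has no rational root). Hence [Q(α):Q] = deg(m_α) = 3.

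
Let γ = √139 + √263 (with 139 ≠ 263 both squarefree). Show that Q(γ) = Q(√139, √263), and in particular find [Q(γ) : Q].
[Q(γ) : Q] = 4 (equivalently, Q(γ) = Q(√139, √263))

Obviously Q(γ) ⊆ Q(√139, √263), and [Q(√139, √263):Q] = 4 (since 139, 263 are distinct squarefree integers > 1 with 36557 not a perfect square). To show equality we compute the minimal polynomial of γ. From γ = √139 + √263: γ^2 = 139 + 2√(36557) + 263 = 402 + 2√(36557), so γ^2 - 402 = 2√(36557); squaring, (γ^2 - 402)^2 = 4·36557, i.e. γ^4 - 804γ^2 + 161604 - 146228 = 0, i.e. γ^4 - 804γ^2 + 15376 = 0. So γ is a root of x^4 - 804x^2 + 15376. This polynomial is irreducible over Q: it has no rational root (each ±√139 ± √263 is irrational), and any factorization into two quadratics over Q would force √(36557) ∈ Q (pairing opposite roots) or √139, √263 ∈ Q (other pairings), all impossible. Hence [Q(γ):Q] = 4 = [Q(√139, √263):Q], so Q(γ) = Q(√139, √263).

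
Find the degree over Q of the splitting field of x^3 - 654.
[K : Q] = 6

The roots of x^3 - 654 are ∛654, ω∛654, ω^2∛654 where ω = e^(2πi/3) is a primitive cube root of unity, so K = Q(∛654, ω). Now [Q(∛654):Q] = 3 (since 654 is not a perfect cube, x^3 - 654 is irreducible) and [Q(ω):Q] = 2. Both 2 and 3 divide [K:Q], and [K:Q] ≤ 3·2 = 6, so [K:Q] = 6. (Equivalently: Q(∛654) ⊂ R but ω ∉ R, so [K : Q(∛654)] = 2.)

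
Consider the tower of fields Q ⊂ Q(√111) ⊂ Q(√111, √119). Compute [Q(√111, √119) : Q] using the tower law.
[Q(√111, √119) : Q] = 4

[Q(√111):Q] = 2 (min poly x^2 - 111, irreducible since 111 is squarefree > 1). For the top step, suppose √119 ∈ Q(√111), say √119 = c + d√111 with c, d ∈ Q. Squaring: 119 = c^2 + 111d^2 + 2cd√111. Since √111 ∉ Q this forces 2cd = 0. If d = 0 then √119 = c ∈ Q, contradicting 119 squarefree > 1. If c = 0 then 119 = 111d^2, so 111·119 = (111d)^2 is a perfect square in Q — but 111·119 = 13209 is not a perfect square (since 111 and 119 are distinct squarefree integers). Contradiction. Hence √119 ∉ Q(√111), so x^2 - 119 stays irreducible over Q(√111) and [Q(√111, √119) : Q(√111)] = 2. By the tower law, [Q(√111, √119) : Q] = 2 · 2 = 4.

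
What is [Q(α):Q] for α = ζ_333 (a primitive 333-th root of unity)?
[Q(α):Q] = 216

The minimal polynomial of ζ_333 over Q is the 333-th cyclotomic polynomial Φ_333(x), which is irreducible over Q and has degree φ(333) = 216. Hence [Q(α):Q] = φ(333) = 216.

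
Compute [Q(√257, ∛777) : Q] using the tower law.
[Q(√257, ∛777) : Q] = 6

Let L = Q(√257, ∛777). Since Q(√257) ⊂ L and [Q(√257):Q] = 2, the tower law gives 2 | [L:Q]. Likewise Q(∛777) ⊂ L with [Q(∛777):Q] = 3 (because 777 is not a perfect cube), so 3 | [L:Q]. As gcd(2,3) = 1, [L:Q] is divisible by 6. Conversely L is generated over Q by √257 and ∛777, so [L:Q] ≤ 2·3 = 6. Therefore [Q(√257, ∛777) : Q] = 6.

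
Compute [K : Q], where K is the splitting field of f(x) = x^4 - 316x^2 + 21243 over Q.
[K : Q] = 4

Solving the quadratic in x^2: x^2 = (316 ± √(316^2 - 4·21243))/2 = (316 ± √14884)/2 = (316 ± 122)/2, giving x^2 = 97 or x^2 = 219. So f(x) = (x^2 - 97)(x^2 - 219) and the roots of f are ±√97, ±√219. Hence the splitting field is K = Q(√97, √219). Since 97 and 219 are distinct squarefree integers > 1, their product 21243 is not a perfect square, so √219 ∉ Q(√97). By the tower law [K:Q] = [Q(√97,√219):Q(√97)] · [Q(√97):Q] = 2 · 2 = 4.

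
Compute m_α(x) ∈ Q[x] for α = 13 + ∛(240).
m_α(x) = x^3 - 39x^2 + 507x - 2437

Set β = α - 13 = ∛(240), so β^3 = 240. Then (α - 13)^3 - 240 = 0, i.e. α is a root of g(x) = (x - 13)^3 - 240 = x^3 - 39x^2 + 507x - 2437. Since g(x) = h(x - 13) where h(x) = x^3 - 240, and h is irreducible over Q (because 240 is not a perfect cube, so h has no rational root, and a monic cubic with no rational root is irreducible), g is also irreducible (irreducibility is preserved under the substitution x → x - 13). Hence m_α(x) = x^3 - 39x^2 + 507x - 2437.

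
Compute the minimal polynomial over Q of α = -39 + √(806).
m_α(x) = x^2 + 78x + 715

From α + 39 = √(806), squaring gives (α + 39)^2 = 806, i.e. α^2 + 78α + 1521 = 806, so α^2 + 78α + 715 = 0. The discriminant of x^2 + 78x + 715 is (78)^2 - 4·(715) = 6084 - 2860 = 3224, and 4·(806) is not a perfect square in Q since 806 is squarefree and ≠ 1. Hence x^2 + 78x + 715 is irreducible over Q and is the minimal polynomial of α.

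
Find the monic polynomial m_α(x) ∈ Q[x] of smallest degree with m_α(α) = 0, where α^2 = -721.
m_α(x) = x^2 + 721

α satisfies α^2 + 721 = 0, so x^2 + 721 annihilates α. Since d = -721 is squarefree and ≠ 1, it is not a perfect square in Q, so x^2 + 721 has no rational root and is therefore irreducible over Q (a degree-2 polynomial over a field is irreducible iff it has no root). Hence m_α(x) = x^2 + 721.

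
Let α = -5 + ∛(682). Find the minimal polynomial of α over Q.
m_α(x) = x^3 + 15x^2 + 75x - 557

Set β = α + 5 = ∛(682), so β^3 = 682. Then (α + 5)^3 - 682 = 0, i.e. α is a root of g(x) = (x + 5)^3 - 682 = x^3 + 15x^2 + 75x - 557. Since g(x) = h(x + 5) where h(x) = x^3 - 682, and h is irreducible over Q (because 682 is not a perfect cube, so h has no rational root, and a monic cubic with no rational root is irreducible), g is also irreducible (irreducibility is preserved under the substitution x → x + 5). Hence m_α(x) = x^3 + 15x^2 + 75x - 557.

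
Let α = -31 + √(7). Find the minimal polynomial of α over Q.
m_α(x) = x^2 + 62x + 954

From α + 31 = √(7), squaring gives (α + 31)^2 = 7, i.e. α^2 + 62α + 961 = 7, so α^2 + 62α + 954 = 0. The discriminant of x^2 + 62x + 954 is (62)^2 - 4·(954) = 3844 - 3816 = 28, and 4·(7) is not a perfect square in Q since 7 is squarefree and ≠ 1. Hence x^2 + 62x + 954 is irreducible over Q and is the minimal polynomial of α.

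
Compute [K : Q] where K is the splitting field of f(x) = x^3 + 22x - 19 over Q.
[K : Q] = 6

By the rational root test, any rational root of the monic integer polynomial f(x) = x^3 + 22x - 19 must be an integer dividing the constant term -19, i.e. one of ±{1, 19}. Evaluating: f(1) = 4, f(-1) = -42, f(19) = 7258, f(-19) = -7296; none is 0, so f has no rational root and is therefore irreducible over Q (a cubic with no linear factor over a field is irreducible). For an irreducible cubic, the Galois group is A_3 or S_3 according as the discriminant disc(f) = -4a^3 - 27b^2 = -4·(22)^3 - 27·(-19)^2 = -52339 is or is not a square in Q. Here disc(f) = -52339 is not a perfect square in Q, so the Galois group of f over Q is not contained in A_3 and must be all of S_3. The splitting field has degree |S_3| = 6 over Q, so [K : Q] = 6.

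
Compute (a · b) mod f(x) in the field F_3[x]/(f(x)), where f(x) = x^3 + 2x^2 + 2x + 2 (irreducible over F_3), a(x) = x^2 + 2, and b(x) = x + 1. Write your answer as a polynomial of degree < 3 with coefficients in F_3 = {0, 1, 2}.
a · b ≡ 2x^2 (mod f(x))

Multiply in F_3[x]: a(x)·b(x) = (x^2 + 2)·(x + 1) = x^3 + x^2 + 2x + 2. This has degree ≥ 3, so divide by f(x) over F_3: x^3 + x^2 + 2x + 2 = (1)·(x^3 + 2x^2 + 2x + 2) + (2x^2). Hence a·b ≡ 2x^2 (mod f). (F_3[x]/(f) is a field with 3^3 = 27 elements since f is irreducible of degree 3.)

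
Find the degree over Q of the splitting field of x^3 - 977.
[K : Q] = 6

The roots of x^3 - 977 are ∛977, ω∛977, ω^2∛977 where ω = e^(2πi/3) is a primitive cube root of unity, so K = Q(∛977, ω). Now [Q(∛977):Q] = 3 (since 977 is not a perfect cube, x^3 - 977 is irreducible) and [Q(ω):Q] = 2. Both 2 and 3 divide [K:Q], and [K:Q] ≤ 3·2 = 6, so [K:Q] = 6. (Equivalently: Q(∛977) ⊂ R but ω ∉ R, so [K : Q(∛977)] = 2.)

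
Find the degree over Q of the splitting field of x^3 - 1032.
[K : Q] = 6

The roots of x^3 - 1032 are ∛1032, ω∛1032, ω^2∛1032 where ω = e^(2πi/3) is a primitive cube root of unity, so K = Q(∛1032, ω). Now [Q(∛1032):Q] = 3 (since 1032 is not a perfect cube, x^3 - 1032 is irreducible) and [Q(ω):Q] = 2. Both 2 and 3 divide [K:Q], and [K:Q] ≤ 3·2 = 6, so [K:Q] = 6. (Equivalently: Q(∛1032) ⊂ R but ω ∉ R, so [K : Q(∛1032)] = 2.)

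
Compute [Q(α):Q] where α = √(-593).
[Q(α):Q] = 2

[Q(α):Q] equals the degree of the minimal polynomial of α. Here α^2 = -593 and x^2 + 593 is irreducible (d = -593 is squarefree, ≠ 1, hence not a square), so deg(m_α) = 2. Thus [Q(α):Q] = 2.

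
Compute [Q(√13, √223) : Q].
[Q(√13, √223) : Q] = 4

[Q(√13):Q] = 2 (min poly x^2 - 13, irreducible since 13 is squarefree > 1). For the top step, suppose √223 ∈ Q(√13), say √223 = c + d√13 with c, d ∈ Q. Squaring: 223 = c^2 + 13d^2 + 2cd√13. Since √13 ∉ Q this forces 2cd = 0. If d = 0 then √223 = c ∈ Q, contradicting 223 squarefree > 1. If c = 0 then 223 = 13d^2, so 13·223 = (13d)^2 is a perfect square in Q — but 13·223 = 2899 is not a perfect square (since 13 and 223 are distinct squarefree integers). Contradiction. Hence √223 ∉ Q(√13), so x^2 - 223 stays irreducible over Q(√13) and [Q(√13, √223) : Q(√13)] = 2. By the tower law, [Q(√13, √223) : Q] = 2 · 2 = 4.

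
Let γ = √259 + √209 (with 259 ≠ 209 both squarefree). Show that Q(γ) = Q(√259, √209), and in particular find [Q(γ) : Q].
[Q(γ) : Q] = 4 (equivalently, Q(γ) = Q(√259, √209))

Obviously Q(γ) ⊆ Q(√259, √209), and [Q(√259, √209):Q] = 4 (since 259, 209 are distinct squarefree integers > 1 with 54131 not a perfect square). To show equality we compute the minimal polynomial of γ. From γ = √259 + √209: γ^2 = 259 + 2√(54131) + 209 = 468 + 2√(54131), so γ^2 - 468 = 2√(54131); squaring, (γ^2 - 468)^2 = 4·54131, i.e. γ^4 - 936γ^2 + 219024 - 216524 = 0, i.e. γ^4 - 936γ^2 + 2500 = 0. So γ is a root of x^4 - 936x^2 + 2500. This polynomial is irreducible over Q: it has no rational root (each ±√259 ± √209 is irrational), and any factorization into two quadratics over Q would force √(54131) ∈ Q (pairing opposite roots) or √259, √209 ∈ Q (other pairings), all impossible. Hence [Q(γ):Q] = 4 = [Q(√259, √209):Q], so Q(γ) = Q(√259, √209).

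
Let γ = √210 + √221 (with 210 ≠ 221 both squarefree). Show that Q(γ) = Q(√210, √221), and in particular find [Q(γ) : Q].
[Q(γ) : Q] = 4 (equivalently, Q(γ) = Q(√210, √221))

Obviously Q(γ) ⊆ Q(√210, √221), and [Q(√210, √221):Q] = 4 (since 210, 221 are distinct squarefree integers > 1 with 46410 not a perfect square). To show equality we compute the minimal polynomial of γ. From γ = √210 + √221: γ^2 = 210 + 2√(46410) + 221 = 431 + 2√(46410), so γ^2 - 431 = 2√(46410); squaring, (γ^2 - 431)^2 = 4·46410, i.e. γ^4 - 862γ^2 + 185761 - 185640 = 0, i.e. γ^4 - 862γ^2 + 121 = 0. So γ is a root of x^4 - 862x^2 + 121. This polynomial is irreducible over Q: it has no rational root (each ±√210 ± √221 is irrational), and any factorization into two quadratics over Q would force √(46410) ∈ Q (pairing opposite roots) or √210, √221 ∈ Q (other pairings), all impossible. Hence [Q(γ):Q] = 4 = [Q(√210, √221):Q], so Q(γ) = Q(√210, √221).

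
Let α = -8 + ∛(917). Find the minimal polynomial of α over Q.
m_α(x) = x^3 + 24x^2 + 192x - 405

Set β = α + 8 = ∛(917), so β^3 = 917. Then (α + 8)^3 - 917 = 0, i.e. α is a root of g(x) = (x + 8)^3 - 917 = x^3 + 24x^2 + 192x - 405. Since g(x) = h(x + 8) where h(x) = x^3 - 917, and h is irreducible over Q (because 917 is not a perfect cube, so h has no rational root, and a monic cubic with no rational root is irreducible), g is also irreducible (irreducibility is preserved under the substitution x → x + 8). Hence m_α(x) = x^3 + 24x^2 + 192x - 405.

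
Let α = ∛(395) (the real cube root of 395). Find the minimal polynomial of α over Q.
m_α(x) = x^3 - 395

α satisfies α^3 = 395, so x^3 - 395 annihilates α. By the rational root test, a rational root p/q (in lowest terms) of x^3 - 395 would satisfy p^3 = 395 q^3, forcing q = 1 and p^3 = 395; but 395 is not a perfect cube, contradiction. A monic cubic over Q with no rational root is irreducible (any nontrivial factorization would include a linear factor). Hence x^3 - 395 is the minimal polynomial of α, and in particular [Q(α):Q] = 3.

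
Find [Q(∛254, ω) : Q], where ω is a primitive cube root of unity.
[Q(∛254, ω) : Q] = 6

[Q(∛254):Q] = 3 (min poly x^3 - 254, irreducible since 254 is not a perfect cube). [Q(ω):Q] = 2 (min poly x^2 + x + 1). Since Q(∛254) ⊂ R and ω ∉ R, we have ω ∉ Q(∛254), so x^2 + x + 1 remains irreducible over Q(∛254) and [Q(∛254, ω) : Q(∛254)] = 2. By the tower law, [Q(∛254, ω) : Q] = 3 · 2 = 6. (In fact Q(∛254, ω) is the splitting field of x^3 - 254 over Q.)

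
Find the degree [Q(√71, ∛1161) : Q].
[Q(√71, ∛1161) : Q] = 6

Let L = Q(√71, ∛1161). Since Q(√71) ⊂ L and [Q(√71):Q] = 2, the tower law gives 2 | [L:Q]. Likewise Q(∛1161) ⊂ L with [Q(∛1161):Q] = 3 (because 1161 is not a perfect cube), so 3 | [L:Q]. As gcd(2,3) = 1, [L:Q] is divisible by 6. Conversely L is generated over Q by √71 and ∛1161, so [L:Q] ≤ 2·3 = 6. Therefore [Q(√71, ∛1161) : Q] = 6.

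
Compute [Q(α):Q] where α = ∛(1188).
[Q(α):Q] = 3

The minimal polynomial of α is x^3 - 1188, irreducible over Q since 1188 is not a perfect cube (so x^3 - 1188 has no rational root). Hence [Q(α):Q] = deg(m_α) = 3.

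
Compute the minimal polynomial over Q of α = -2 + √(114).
m_α(x) = x^2 + 4x - 110

From α + 2 = √(114), squaring gives (α + 2)^2 = 114, i.e. α^2 + 4α + 4 = 114, so α^2 + 4α - 110 = 0. The discriminant of x^2 + 4x - 110 is (4)^2 - 4·(-110) = 16 + 440 = 456, and 4·(114) is not a perfect square in Q since 114 is squarefree and ≠ 1. Hence x^2 + 4x - 110 is irreducible over Q and is the minimal polynomial of α.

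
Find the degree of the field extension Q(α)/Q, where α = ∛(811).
[Q(α):Q] = 3

The minimal polynomial of α is x^3 - 811, irreducible over Q since 811 is not a perfect cube (so x^3 - 811 has no rational root). Hence [Q(α):Q] = deg(m_α) = 3.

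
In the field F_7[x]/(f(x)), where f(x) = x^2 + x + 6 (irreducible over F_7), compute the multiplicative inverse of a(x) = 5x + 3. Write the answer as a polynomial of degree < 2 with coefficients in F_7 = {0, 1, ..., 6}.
a(x)^(-1) ≡ 4x + 3 (mod f(x))

Since f is irreducible over F_7, F_7[x]/(f) is a field and a(x) ≠ 0 has an inverse. Apply the extended Euclidean algorithm to f(x) and a(x) in F_7[x]: f(x) = (3x + 4)·a(x) + (1). The last nonzero remainder is the constant 1 = gcd(f, a) in F_7. Back-substituting through the division chain expresses 1 = s(x)·a(x) + t(x)·f(x) with s(x) ≡ 4x + 3 (mod f), so a(x)^(-1) ≡ s(x) = 4x + 3 (mod f). Check: (5x + 3)·(4x + 3) = 6x^2 + 6x + 2 ≡ 1 (mod x^2 + x + 6).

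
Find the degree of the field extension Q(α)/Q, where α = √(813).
[Q(α):Q] = 2

[Q(α):Q] equals the degree of the minimal polynomial of α. Here α^2 = 813 and x^2 - 813 is irreducible (d = 813 is squarefree, ≠ 1, hence not a square), so deg(m_α) = 2. Thus [Q(α):Q] = 2.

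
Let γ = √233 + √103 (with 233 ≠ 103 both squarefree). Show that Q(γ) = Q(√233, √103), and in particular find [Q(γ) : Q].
[Q(γ) : Q] = 4 (equivalently, Q(γ) = Q(√233, √103))

Obviously Q(γ) ⊆ Q(√233, √103), and [Q(√233, √103):Q] = 4 (since 233, 103 are distinct squarefree integers > 1 with 23999 not a perfect square). To show equality we compute the minimal polynomial of γ. From γ = √233 + √103: γ^2 = 233 + 2√(23999) + 103 = 336 + 2√(23999), so γ^2 - 336 = 2√(23999); squaring, (γ^2 - 336)^2 = 4·23999, i.e. γ^4 - 672γ^2 + 112896 - 95996 = 0, i.e. γ^4 - 672γ^2 + 16900 = 0. So γ is a root of x^4 - 672x^2 + 16900. This polynomial is irreducible over Q: it has no rational root (each ±√233 ± √103 is irrational), and any factorization into two quadratics over Q would force √(23999) ∈ Q (pairing opposite roots) or √233, √103 ∈ Q (other pairings), all impossible. Hence [Q(γ):Q] = 4 = [Q(√233, √103):Q], so Q(γ) = Q(√233, √103).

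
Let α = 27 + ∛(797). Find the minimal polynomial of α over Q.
m_α(x) = x^3 - 81x^2 + 2187x - 20480

Set β = α - 27 = ∛(797), so β^3 = 797. Then (α - 27)^3 - 797 = 0, i.e. α is a root of g(x) = (x - 27)^3 - 797 = x^3 - 81x^2 + 2187x - 20480. Since g(x) = h(x - 27) where h(x) = x^3 - 797, and h is irreducible over Q (because 797 is not a perfect cube, so h has no rational root, and a monic cubic with no rational root is irreducible), g is also irreducible (irreducibility is preserved under the substitution x → x - 27). Hence m_α(x) = x^3 - 81x^2 + 2187x - 20480.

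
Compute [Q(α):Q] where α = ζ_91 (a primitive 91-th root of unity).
[Q(α):Q] = 72

The minimal polynomial of ζ_91 over Q is the 91-th cyclotomic polynomial Φ_91(x), which is irreducible over Q and has degree φ(91) = 72. Hence [Q(α):Q] = φ(91) = 72.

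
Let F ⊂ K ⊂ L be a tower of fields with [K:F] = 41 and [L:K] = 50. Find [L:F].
[L:F] = 2050

The tower law says that for any tower of field extensions F ⊂ K ⊂ L with finite degrees, [L:F] = [L:K] · [K:F]. Here this gives [L:F] = 50 · 41 = 2050.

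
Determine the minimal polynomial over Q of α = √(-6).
m_α(x) = x^2 + 6

α satisfies α^2 + 6 = 0, so x^2 + 6 annihilates α. Since d = -6 is squarefree and ≠ 1, it is not a perfect square in Q, so x^2 + 6 has no rational root and is therefore irreducible over Q (a degree-2 polynomial over a field is irreducible iff it has no root). Hence m_α(x) = x^2 + 6.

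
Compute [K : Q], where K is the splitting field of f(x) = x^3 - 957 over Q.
[K : Q] = 6

The roots of x^3 - 957 are ∛957, ω∛957, ω^2∛957 where ω = e^(2πi/3) is a primitive cube root of unity, so K = Q(∛957, ω). Now [Q(∛957):Q] = 3 (since 957 is not a perfect cube, x^3 - 957 is irreducible) and [Q(ω):Q] = 2. Both 2 and 3 divide [K:Q], and [K:Q] ≤ 3·2 = 6, so [K:Q] = 6. (Equivalently: Q(∛957) ⊂ R but ω ∉ R, so [K : Q(∛957)] = 2.)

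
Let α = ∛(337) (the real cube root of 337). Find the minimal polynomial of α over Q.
m_α(x) = x^3 - 337

α satisfies α^3 = 337, so x^3 - 337 annihilates α. By the rational root test, a rational root p/q (in lowest terms) of x^3 - 337 would satisfy p^3 = 337 q^3, forcing q = 1 and p^3 = 337; but 337 is not a perfect cube, contradiction. A monic cubic over Q with no rational root is irreducible (any nontrivial factorization would include a linear factor). Hence x^3 - 337 is the minimal polynomial of α, and in particular [Q(α):Q] = 3.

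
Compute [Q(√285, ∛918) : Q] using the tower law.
[Q(√285, ∛918) : Q] = 6

Let L = Q(√285, ∛918). Since Q(√285) ⊂ L and [Q(√285):Q] = 2, the tower law gives 2 | [L:Q]. Likewise Q(∛918) ⊂ L with [Q(∛918):Q] = 3 (because 918 is not a perfect cube), so 3 | [L:Q]. As gcd(2,3) = 1, [L:Q] is divisible by 6. Conversely L is generated over Q by √285 and ∛918, so [L:Q] ≤ 2·3 = 6. Therefore [Q(√285, ∛918) : Q] = 6.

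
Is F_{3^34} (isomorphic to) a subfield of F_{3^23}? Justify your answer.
No: F_{3^34} is not a subfield of F_{3^23}

F_{p^m} embeds in F_{p^n} iff m | n. Here 34 ∤ 23 (since 23 = 0·34 + 23 with remainder 23 ≠ 0), so F_{3^34} is not a subfield of F_{3^23}. Equivalently: if it were, the tower law would give 34 = [F_{3^34}:F_3] dividing [F_{3^23}:F_3] = 23, contradiction.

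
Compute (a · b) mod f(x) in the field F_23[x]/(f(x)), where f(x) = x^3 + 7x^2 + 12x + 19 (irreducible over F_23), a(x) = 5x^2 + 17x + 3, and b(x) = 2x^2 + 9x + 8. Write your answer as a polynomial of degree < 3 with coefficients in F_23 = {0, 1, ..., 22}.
a · b ≡ 16x^2 + 3x + 14 (mod f(x))

Multiply in F_23[x]: a(x)·b(x) = (5x^2 + 17x + 3)·(2x^2 + 9x + 8) = 10x^4 + 10x^3 + 15x^2 + 2x + 1. This has degree ≥ 3, so divide by f(x) over F_23: 10x^4 + 10x^3 + 15x^2 + 2x + 1 = (10x + 9)·(x^3 + 7x^2 + 12x + 19) + (16x^2 + 3x + 14). Hence a·b ≡ 16x^2 + 3x + 14 (mod f). (F_23[x]/(f) is a field with 23^3 = 12167 elements since f is irreducible of degree 3.)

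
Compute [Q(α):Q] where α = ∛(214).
[Q(α):Q] = 3

The minimal polynomial of α is x^3 - 214, irreducible over Q since 214 is not a perfect cube (so x^3 - 214 has no rational root). Hence [Q(α):Q] = deg(m_α) = 3.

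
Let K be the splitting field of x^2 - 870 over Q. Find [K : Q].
[K : Q] = 2

f(x) = x^2 - 870 factors as (x - √870)(x + √870). The splitting field is K = Q(√870). Since 870 is squarefree and > 1, it is not a perfect square, so x^2 - 870 is irreducible over Q and [Q(√870) : Q] = 2. Hence [K : Q] = 2.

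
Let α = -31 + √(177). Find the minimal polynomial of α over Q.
m_α(x) = x^2 + 62x + 784

From α + 31 = √(177), squaring gives (α + 31)^2 = 177, i.e. α^2 + 62α + 961 = 177, so α^2 + 62α + 784 = 0. The discriminant of x^2 + 62x + 784 is (62)^2 - 4·(784) = 3844 - 3136 = 708, and 4·(177) is not a perfect square in Q since 177 is squarefree and ≠ 1. Hence x^2 + 62x + 784 is irreducible over Q and is the minimal polynomial of α.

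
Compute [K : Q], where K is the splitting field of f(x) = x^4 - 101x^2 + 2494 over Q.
[K : Q] = 4

Solving the quadratic in x^2: x^2 = (101 ± √(101^2 - 4·2494))/2 = (101 ± √225)/2 = (101 ± 15)/2, giving x^2 = 43 or x^2 = 58. So f(x) = (x^2 - 43)(x^2 - 58) and the roots of f are ±√43, ±√58. Hence the splitting field is K = Q(√43, √58). Since 43 and 58 are distinct squarefree integers > 1, their product 2494 is not a perfect square, so √58 ∉ Q(√43). By the tower law [K:Q] = [Q(√43,√58):Q(√43)] · [Q(√43):Q] = 2 · 2 = 4.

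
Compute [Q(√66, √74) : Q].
[Q(√66, √74) : Q] = 4

[Q(√66):Q] = 2 (min poly x^2 - 66, irreducible since 66 is squarefree > 1). For the top step, suppose √74 ∈ Q(√66), say √74 = c + d√66 with c, d ∈ Q. Squaring: 74 = c^2 + 66d^2 + 2cd√66. Since √66 ∉ Q this forces 2cd = 0. If d = 0 then √74 = c ∈ Q, contradicting 74 squarefree > 1. If c = 0 then 74 = 66d^2, so 66·74 = (66d)^2 is a perfect square in Q — but 66·74 = 4884 is not a perfect square (since 66 and 74 are distinct squarefree integers). Contradiction. Hence √74 ∉ Q(√66), so x^2 - 74 stays irreducible over Q(√66) and [Q(√66, √74) : Q(√66)] = 2. By the tower law, [Q(√66, √74) : Q] = 2 · 2 = 4.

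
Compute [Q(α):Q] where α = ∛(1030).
[Q(α):Q] = 3

The minimal polynomial of α is x^3 - 1030, irreducible over Q since 1030 is not a perfect cube (so x^3 - 1030 has no rational root). Hence [Q(α):Q] = deg(m_α) = 3.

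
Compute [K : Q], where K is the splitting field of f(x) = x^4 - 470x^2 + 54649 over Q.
[K : Q] = 4

Solving the quadratic in x^2: x^2 = (470 ± √(470^2 - 4·54649))/2 = (470 ± √2304)/2 = (470 ± 48)/2, giving x^2 = 211 or x^2 = 259. So f(x) = (x^2 - 211)(x^2 - 259) and the roots of f are ±√211, ±√259. Hence the splitting field is K = Q(√211, √259). Since 211 and 259 are distinct squarefree integers > 1, their product 54649 is not a perfect square, so √259 ∉ Q(√211). By the tower law [K:Q] = [Q(√211,√259):Q(√211)] · [Q(√211):Q] = 2 · 2 = 4.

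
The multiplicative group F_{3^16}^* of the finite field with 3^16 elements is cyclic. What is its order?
|F_{3^16}^*| = 43046720

F_{3^16} has 3^16 = 43046721 elements; its multiplicative group consists of all nonzero elements, so |F_{3^16}^*| = 43046721 - 1 = 43046720. (It is cyclic since any finite subgroup of the multiplicative group of a field is cyclic.)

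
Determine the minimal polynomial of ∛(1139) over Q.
m_α(x) = x^3 - 1139

α satisfies α^3 = 1139, so x^3 - 1139 annihilates α. By the rational root test, a rational root p/q (in lowest terms) of x^3 - 1139 would satisfy p^3 = 1139 q^3, forcing q = 1 and p^3 = 1139; but 1139 is not a perfect cube, contradiction. A monic cubic over Q with no rational root is irreducible (any nontrivial factorization would include a linear factor). Hence x^3 - 1139 is the minimal polynomial of α, and in particular [Q(α):Q] = 3.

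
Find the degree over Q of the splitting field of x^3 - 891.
[K : Q] = 6

The roots of x^3 - 891 are ∛891, ω∛891, ω^2∛891 where ω = e^(2πi/3) is a primitive cube root of unity, so K = Q(∛891, ω). Now [Q(∛891):Q] = 3 (since 891 is not a perfect cube, x^3 - 891 is irreducible) and [Q(ω):Q] = 2. Both 2 and 3 divide [K:Q], and [K:Q] ≤ 3·2 = 6, so [K:Q] = 6. (Equivalently: Q(∛891) ⊂ R but ω ∉ R, so [K : Q(∛891)] = 2.)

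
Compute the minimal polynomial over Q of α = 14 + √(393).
m_α(x) = x^2 - 28x - 197

From α - 14 = √(393), squaring gives (α - 14)^2 = 393, i.e. α^2 - 28α + 196 = 393, so α^2 - 28α - 197 = 0. The discriminant of x^2 - 28x - 197 is (-28)^2 - 4·(-197) = 784 + 788 = 1572, and 4·(393) is not a perfect square in Q since 393 is squarefree and ≠ 1. Hence x^2 - 28x - 197 is irreducible over Q and is the minimal polynomial of α.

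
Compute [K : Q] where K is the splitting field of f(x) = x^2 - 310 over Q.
[K : Q] = 2

f(x) = x^2 - 310 factors as (x - √310)(x + √310). The splitting field is K = Q(√310). Since 310 is squarefree and > 1, it is not a perfect square, so x^2 - 310 is irreducible over Q and [Q(√310) : Q] = 2. Hence [K : Q] = 2.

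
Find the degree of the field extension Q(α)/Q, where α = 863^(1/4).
[Q(α):Q] = 4

α is a root of x^4 - 863. By Eisenstein's criterion at the prime p = 863 (which divides the constant term 863 but p^2 = 744769 does not, since 863 is squarefree), x^4 - 863 is irreducible over Q. Hence [Q(α):Q] = 4.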